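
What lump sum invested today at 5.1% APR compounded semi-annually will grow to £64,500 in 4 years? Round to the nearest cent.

£52,732.02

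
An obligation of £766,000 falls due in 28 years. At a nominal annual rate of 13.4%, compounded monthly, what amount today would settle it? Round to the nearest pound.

i = 0.134/12 = 0.0111667 per month; n = 28·12 = 336.
PV = FV·(1+i)^(−n) = 766,000 × 0.023964 = 18,356.3613

£18,356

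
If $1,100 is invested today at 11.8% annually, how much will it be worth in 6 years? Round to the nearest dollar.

FV = PV·(1+i)^n = 1,100 × 1.952769 = 2,148.0456

$2,148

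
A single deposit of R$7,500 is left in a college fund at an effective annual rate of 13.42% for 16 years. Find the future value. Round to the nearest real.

FV = 7,500 × (1 + 0.1342)^16 = 56,246.5061

R$56,247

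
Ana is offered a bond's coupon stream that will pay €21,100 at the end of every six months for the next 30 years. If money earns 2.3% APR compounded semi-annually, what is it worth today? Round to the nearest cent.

Periodic rate i = 0.023/2 = 0.0115; n = 30 × 2 = 60 periods.
PV = PMT · [1 − (1+i)^(−n)] / i = 21100 · 43.169144 = 910,868.9479

€910,868.95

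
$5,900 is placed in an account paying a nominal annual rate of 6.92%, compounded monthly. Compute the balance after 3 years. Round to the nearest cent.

$7,256.92

i = 0.0692/12 = 0.00576667 per month; n = 3·12 = 36.
FV = PV·(1+i)^n = 5,900 × 1.229987 = 7,256.9241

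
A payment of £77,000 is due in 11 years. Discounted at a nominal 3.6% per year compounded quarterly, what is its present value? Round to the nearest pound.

i = 0.036/4 = 0.009 per quarter; n = 11·4 = 44.
PV = 77,000 / (1 + 0.009)^44 = 77,000 / 1.483240 = 51,913.3925

£51,913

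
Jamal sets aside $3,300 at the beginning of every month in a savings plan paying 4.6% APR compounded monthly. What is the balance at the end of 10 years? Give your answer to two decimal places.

i = 0.046/12 = 0.00383333 per month; n = 10·12 = 120.
FV = PMT · [(1+i)^n − 1] / i × (1+i) = 3300 · 152.586559 = 503,535.6454
(Beginning-of-period payments → annuity-due factor ×(1+i).)

$503,535.65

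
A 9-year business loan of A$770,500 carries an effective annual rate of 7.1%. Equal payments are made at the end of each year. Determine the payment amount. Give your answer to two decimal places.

PMT = 770500 / ( [1 − (1+0.071)^(−9)] / 0.071 ) = 770500 / 6.487607 = 118,764.9011

A$118,764.90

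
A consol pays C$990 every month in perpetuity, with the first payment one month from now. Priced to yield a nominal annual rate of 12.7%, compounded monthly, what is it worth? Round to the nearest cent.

Periodic rate i = 0.127/12 = 0.0105833.
PV = C/r = 990/0.0105833 = 93,543.3071

C$93,543.31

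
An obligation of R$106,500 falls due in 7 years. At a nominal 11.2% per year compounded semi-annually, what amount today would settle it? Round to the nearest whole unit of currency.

With 2 periods per year: i = 0.056, n = 14.
Discount factor = (1+0.056)^(−14) = 0.466343; PV = 106,500 × 0.466343 = 49,665.4933

R$49,665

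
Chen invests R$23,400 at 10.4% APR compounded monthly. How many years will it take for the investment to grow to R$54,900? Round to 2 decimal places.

Periodic rate i = 0.104/12 = 0.00866667.
(1+i)^n = 54900/23400 = 2.34615, so n = ln 2.34615 / ln 1.00867 = 98.8232 months
= 98.8232/12 years

8.24 years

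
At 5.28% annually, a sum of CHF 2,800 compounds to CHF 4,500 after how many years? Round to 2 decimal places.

n = ln(4500/2800) / ln(1+0.0528) = ln(1.60714) / 0.051453 = 9.2211 years

9.22 years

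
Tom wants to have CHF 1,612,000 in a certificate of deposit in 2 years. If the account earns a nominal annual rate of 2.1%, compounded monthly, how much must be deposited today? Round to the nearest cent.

CHF 1,545,754.83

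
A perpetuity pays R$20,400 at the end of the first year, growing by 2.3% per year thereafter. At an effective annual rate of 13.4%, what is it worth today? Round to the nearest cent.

R$183,783.78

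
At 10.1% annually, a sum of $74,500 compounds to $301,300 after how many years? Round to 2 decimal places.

(1+i)^n = 301300/74500 = 4.04430, so n = ln 4.04430 / ln 1.101 = 14.5222 years

14.52 years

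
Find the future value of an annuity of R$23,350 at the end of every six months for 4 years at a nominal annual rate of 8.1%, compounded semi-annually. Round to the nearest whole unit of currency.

i = 0.081/2 = 0.0405 per half-year; n = 4·2 = 8.
Accumulation factor s(8|0.0405) = 9.230658; FV = 23350 × 9.230658 = 215,535.8610

R$215,536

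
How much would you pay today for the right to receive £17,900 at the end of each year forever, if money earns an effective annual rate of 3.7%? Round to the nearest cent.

£483,783.78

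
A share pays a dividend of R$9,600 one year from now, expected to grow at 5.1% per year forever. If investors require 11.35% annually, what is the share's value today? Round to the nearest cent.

R$153,600.00

PV = PMT / (i − g) = 9600 / (0.1135 − 0.051) = 9600 / 0.062500 = 153,600.0000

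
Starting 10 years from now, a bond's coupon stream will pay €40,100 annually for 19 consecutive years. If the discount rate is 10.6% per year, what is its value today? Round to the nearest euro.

€130,245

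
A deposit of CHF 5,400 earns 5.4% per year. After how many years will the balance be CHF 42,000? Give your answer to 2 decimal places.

(1+i)^n = 42000/5400 = 7.77778, so n = ln 7.77778 / ln 1.054 = 39.0031 years

39.00 years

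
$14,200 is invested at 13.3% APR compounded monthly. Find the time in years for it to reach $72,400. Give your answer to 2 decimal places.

Periodic rate i = 0.133/12 = 0.0110833.
(1+i)^n = 72400/14200 = 5.09859, so n = ln 5.09859 / ln 1.01108 = 147.7872 months
= 147.7872/12 years

12.32 years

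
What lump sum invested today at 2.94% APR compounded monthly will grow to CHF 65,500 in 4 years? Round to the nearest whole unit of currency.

Periodic rate i = 0.0294/12 = 0.00245; n = 4 × 12 = 48 periods.
PV = FV·(1+i)^(−n) = 65,500 × 0.889179 = 58,241.2559

CHF 58,241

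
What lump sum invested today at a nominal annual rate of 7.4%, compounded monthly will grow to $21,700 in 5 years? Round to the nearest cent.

i = 0.074/12 = 0.00616667 per month; n = 5·12 = 60.
PV = FV·(1+i)^(−n) = 21,700 × 0.691520 = 15,005.9746

$15,005.97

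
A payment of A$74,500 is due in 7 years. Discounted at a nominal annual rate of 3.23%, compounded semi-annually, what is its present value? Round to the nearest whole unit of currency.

A$59,531

i = 0.0323/2 = 0.01615 per half-year; n = 7·2 = 14.
PV = FV·(1+i)^(−n) = 74,500 × 0.799080 = 59,531.4926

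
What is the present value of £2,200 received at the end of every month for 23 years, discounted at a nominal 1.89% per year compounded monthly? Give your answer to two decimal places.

£492,129.07

Periodic rate i = 0.0189/12 = 0.001575; n = 23 × 12 = 276 periods.
Annuity factor a(276|0.001575) = 223.695033; PV = 2200 × 223.695033 = 492,129.0724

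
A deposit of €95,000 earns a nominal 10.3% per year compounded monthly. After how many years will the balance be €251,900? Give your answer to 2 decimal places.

9.51 years

Periodic rate i = 0.103/12 = 0.00858333.
n = ln(251900/95000) / ln(1+0.00858333) = ln(2.65158) / 0.008547 = 114.0972 months
= 114.0972/12 years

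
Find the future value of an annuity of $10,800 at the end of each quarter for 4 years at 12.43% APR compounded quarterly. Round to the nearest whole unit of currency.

$219,550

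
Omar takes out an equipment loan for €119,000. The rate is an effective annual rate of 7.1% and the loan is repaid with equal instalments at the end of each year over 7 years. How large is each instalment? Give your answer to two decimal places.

€22,157.87

PMT = 119000 / ( [1 − (1+0.071)^(−7)] / 0.071 ) = 119000 / 5.370551 = 22,157.8746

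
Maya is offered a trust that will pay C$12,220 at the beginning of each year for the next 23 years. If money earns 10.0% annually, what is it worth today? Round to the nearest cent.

PV = 12220 × [1 − (1+0.1)^(−23)] / 0.1 × (1+i) = 12220 × 9.771540 = 119,408.2220
Payments are at the start of each period, so multiply by (1+i).

C$119,408.22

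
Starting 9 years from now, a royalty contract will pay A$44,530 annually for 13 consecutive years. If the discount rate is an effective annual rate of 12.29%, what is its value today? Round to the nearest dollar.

A$111,577

Value one period before first payment (t=8): 44530 × [1 − (1+0.1229)^(−13)] / 0.1229 = 44530 × 6.333620 = 282,036.1171
Discount back 8 years: 282,036.1171 × (1+0.1229)^(−8) = 282,036.1171 × 0.395614 = 111,577.3576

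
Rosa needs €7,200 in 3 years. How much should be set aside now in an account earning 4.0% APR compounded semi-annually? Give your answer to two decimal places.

€6,393.39

With 2 periods per year: i = 0.02, n = 6.
PV = FV·(1+i)^(−n) = 7,200 × 0.887971 = 6,393.3940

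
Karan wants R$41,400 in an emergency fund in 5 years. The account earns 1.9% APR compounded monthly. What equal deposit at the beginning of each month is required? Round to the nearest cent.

R$657.25

With 12 periods per year: i = 0.00158333, n = 60.
PMT = 41400 / ( [(1+0.00158333)^60 − 1] / 0.00158333 × (1+i) ) = 41400 / 62.989834 = 657.2489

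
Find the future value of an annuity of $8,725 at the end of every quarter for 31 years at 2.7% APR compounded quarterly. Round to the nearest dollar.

i = 0.027/4 = 0.00675 per quarter; n = 31·4 = 124.
FV = PMT · [(1+i)^n − 1] / i = 8725 · 193.028559 = 1,684,174.1808

$1,684,174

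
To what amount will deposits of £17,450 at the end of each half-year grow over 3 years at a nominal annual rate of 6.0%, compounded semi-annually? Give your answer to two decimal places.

£112,873.75

With 2 periods per year: i = 0.03, n = 6.
Accumulation factor s(6|0.03) = 6.468410; FV = 17450 × 6.468410 = 112,873.7525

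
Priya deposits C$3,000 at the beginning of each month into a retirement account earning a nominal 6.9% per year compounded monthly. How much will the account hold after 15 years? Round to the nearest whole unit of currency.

C$948,085

Periodic rate i = 0.069/12 = 0.00575; n = 15 × 12 = 180 periods.
FV = 3000 × [(1+0.00575)^180 − 1] / 0.00575 × (1+i) = 3000 × 316.028315 = 948,084.9462
(Beginning-of-period payments → annuity-due factor ×(1+i).)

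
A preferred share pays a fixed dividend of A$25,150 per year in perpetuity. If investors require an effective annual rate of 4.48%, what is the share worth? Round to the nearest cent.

A$561,383.93

PV = PMT / i = 25150 / 0.0448 = 561,383.9286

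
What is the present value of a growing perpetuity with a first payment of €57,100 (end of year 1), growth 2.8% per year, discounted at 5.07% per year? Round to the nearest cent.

PV = PMT / (i − g) = 57100 / (0.0507 − 0.028) = 57100 / 0.022700 = 2,515,418.5022

€2,515,418.50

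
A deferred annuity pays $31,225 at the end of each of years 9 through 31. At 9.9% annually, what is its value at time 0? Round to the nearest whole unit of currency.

$131,311

PV at t=8 (ordinary 23-year annuity): 31225 × a(23|0.099) = 31225 × 8.949102 = 279,435.7060
Discount back 8 years: 279,435.7060 × (1+0.099)^(−8) = 279,435.7060 × 0.469914 = 131,310.7735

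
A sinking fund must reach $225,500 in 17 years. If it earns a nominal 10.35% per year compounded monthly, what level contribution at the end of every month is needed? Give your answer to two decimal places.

With 12 periods per year: i = 0.008625, n = 204.
PMT = 225500 / ( [(1+0.008625)^204 − 1] / 0.008625 ) = 225500 / 552.564272 = 408.0973

$408.10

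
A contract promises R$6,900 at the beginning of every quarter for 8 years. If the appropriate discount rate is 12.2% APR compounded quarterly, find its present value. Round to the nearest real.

R$143,992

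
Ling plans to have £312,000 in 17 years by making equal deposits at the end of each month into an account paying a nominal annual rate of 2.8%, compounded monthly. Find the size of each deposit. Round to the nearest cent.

£1,195.93

With 12 periods per year: i = 0.00233333, n = 204.
FV-annuity factor = 260.884617; PMT = 312000 / 260.884617 = 1,195.9310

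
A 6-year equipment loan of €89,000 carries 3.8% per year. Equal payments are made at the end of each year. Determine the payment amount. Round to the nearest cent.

PMT = 89000 / ( [1 − (1+0.038)^(−6)] / 0.038 ) = 89000 / 5.276441 = 16,867.4294

€16,867.43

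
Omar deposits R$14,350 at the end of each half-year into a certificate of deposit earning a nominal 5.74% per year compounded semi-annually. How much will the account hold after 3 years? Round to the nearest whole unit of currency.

R$92,519

With 2 periods per year: i = 0.0287, n = 6.
FV = PMT · [(1+i)^n − 1] / i = 14350 · 6.447332 = 92,519.2212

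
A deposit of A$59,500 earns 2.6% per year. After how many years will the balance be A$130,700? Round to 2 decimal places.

(1+i)^n = 130700/59500 = 2.19664, so n = ln 2.19664 / ln 1.026 = 30.6583 years

30.66 years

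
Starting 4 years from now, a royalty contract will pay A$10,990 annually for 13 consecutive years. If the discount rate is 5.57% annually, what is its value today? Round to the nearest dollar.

A$84,807

Value one period before first payment (t=3): 10990 × [1 − (1+0.0557)^(−13)] / 0.0557 = 10990 × 9.079350 = 99,782.0561
Discount back 3 years: 99,782.0561 × (1+0.0557)^(−3) = 99,782.0561 × 0.849921 = 84,806.8406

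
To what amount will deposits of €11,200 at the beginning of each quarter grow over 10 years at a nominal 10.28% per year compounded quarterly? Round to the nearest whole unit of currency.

Periodic rate i = 0.1028/4 = 0.0257; n = 10 × 4 = 40 periods.
Accumulation factor s(40|0.0257) × (1+i) = 70.218433; FV = 11200 × 70.218433 = 786,446.4448
(Beginning-of-period payments → annuity-due factor ×(1+i).)

€786,446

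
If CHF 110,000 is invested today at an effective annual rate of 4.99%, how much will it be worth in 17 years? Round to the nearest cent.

CHF 251,714.13

110,000 × (1+0.0499)^17 = 110,000 × 2.288310 = 251,714.1283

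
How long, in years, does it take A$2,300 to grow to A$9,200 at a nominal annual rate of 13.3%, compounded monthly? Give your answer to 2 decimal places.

10.48 years

Periodic rate i = 0.133/12 = 0.0110833.
(1+i)^n = 9200/2300 = 4.00000, so n = ln 4.00000 / ln 1.01108 = 125.7711 months
= 125.7711/12 years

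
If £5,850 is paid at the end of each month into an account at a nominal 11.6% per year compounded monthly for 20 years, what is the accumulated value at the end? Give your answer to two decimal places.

£5,484,635.44

With 12 periods per year: i = 0.00966667, n = 240.
Accumulation factor s(240|0.00966667) = 937.544520; FV = 5850 × 937.544520 = 5,484,635.4417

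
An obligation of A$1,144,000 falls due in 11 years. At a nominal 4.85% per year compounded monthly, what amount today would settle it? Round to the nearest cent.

Periodic rate i = 0.0485/12 = 0.00404167; n = 11 × 12 = 132 periods.
PV = FV·(1+i)^(−n) = 1,144,000 × 0.587179 = 671,733.3024

A$671,733.30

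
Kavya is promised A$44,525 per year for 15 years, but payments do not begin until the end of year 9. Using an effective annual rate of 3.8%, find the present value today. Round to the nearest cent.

A$372,529.81

Value one period before first payment (t=8): 44525 × [1 − (1+0.038)^(−15)] / 0.038 = 44525 × 11.275503 = 502,041.7829
PV₀ = 502,041.7829 / (1+0.038)^8 = 502,041.7829 / 1.347655 = 372,529.8136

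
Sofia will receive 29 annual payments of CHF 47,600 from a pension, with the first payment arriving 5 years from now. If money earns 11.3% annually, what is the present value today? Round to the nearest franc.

Value one period before first payment (t=4): 47600 × [1 − (1+0.113)^(−29)] / 0.113 = 47600 × 8.452767 = 402,351.6874
PV₀ = 402,351.6874 / (1+0.113)^4 = 402,351.6874 / 1.534549 = 262,195.4614

CHF 262,195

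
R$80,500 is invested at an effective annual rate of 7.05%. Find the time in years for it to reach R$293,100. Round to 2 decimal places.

(1+i)^n = 293100/80500 = 3.64099, so n = ln 3.64099 / ln 1.0705 = 18.9687 years

18.97 years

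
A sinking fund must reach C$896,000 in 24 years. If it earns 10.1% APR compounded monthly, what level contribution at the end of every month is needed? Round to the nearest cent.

C$741.02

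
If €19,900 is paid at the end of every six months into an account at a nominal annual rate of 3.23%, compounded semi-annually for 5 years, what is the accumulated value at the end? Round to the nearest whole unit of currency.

€214,103

i = 0.0323/2 = 0.01615 per half-year; n = 5·2 = 10.
Accumulation factor s(10|0.01615) = 10.758951; FV = 19900 × 10.758951 = 214,103.1180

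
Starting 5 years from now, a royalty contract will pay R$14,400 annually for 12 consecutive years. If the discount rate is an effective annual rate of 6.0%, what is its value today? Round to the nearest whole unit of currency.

R$95,627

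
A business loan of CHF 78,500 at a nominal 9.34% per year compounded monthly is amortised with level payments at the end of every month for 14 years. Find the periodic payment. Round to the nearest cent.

Periodic rate i = 0.0934/12 = 0.00778333; n = 14 × 12 = 168 periods.
Annuity-PV factor = 93.553604; PMT = 78500 / 93.553604 = 839.0911

CHF 839.09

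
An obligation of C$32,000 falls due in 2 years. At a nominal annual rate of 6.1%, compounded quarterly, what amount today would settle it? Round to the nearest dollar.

Periodic rate i = 0.061/4 = 0.01525; n = 2 × 4 = 8 periods.
PV = FV·(1+i)^(−n) = 32,000 × 0.885964 = 28,350.8440

C$28,351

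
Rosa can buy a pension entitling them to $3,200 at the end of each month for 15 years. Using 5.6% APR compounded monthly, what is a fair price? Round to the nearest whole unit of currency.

$389,105

i = 0.056/12 = 0.00466667 per month; n = 15·12 = 180.
PV = 3200 × [1 − (1+0.00466667)^(−180)] / 0.00466667 = 3200 × 121.595383 = 389,105.2269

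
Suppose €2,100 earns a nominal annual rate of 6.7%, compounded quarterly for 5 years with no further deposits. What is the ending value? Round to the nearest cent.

i = 0.067/4 = 0.01675 per quarter; n = 5·4 = 20.
FV = 2,100 × (1 + 0.01675)^20 = 2,927.5405

€2,927.54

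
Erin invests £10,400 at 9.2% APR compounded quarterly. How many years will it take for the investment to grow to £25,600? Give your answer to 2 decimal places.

9.90 years

Periodic rate i = 0.092/4 = 0.023.
n = ln(25600/10400) / ln(1+0.023) = ln(2.46154) / 0.022739 = 39.6133 quarters
= 39.6133/4 years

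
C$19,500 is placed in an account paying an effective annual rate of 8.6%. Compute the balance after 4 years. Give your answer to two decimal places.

FV = PV·(1+i)^n = 19,500 × 1.390975 = 27,124.0110

C$27,124.01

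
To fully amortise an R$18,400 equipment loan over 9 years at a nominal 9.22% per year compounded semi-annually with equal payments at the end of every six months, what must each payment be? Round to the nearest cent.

i = 0.0922/2 = 0.0461 per half-year; n = 9·2 = 18.
Annuity-PV factor = 12.054096; PMT = 18400 / 12.054096 = 1,526.4521

R$1,526.45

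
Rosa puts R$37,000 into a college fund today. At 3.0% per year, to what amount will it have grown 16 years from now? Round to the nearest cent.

FV = 37,000 × (1 + 0.03)^16 = 59,374.1382

R$59,374.14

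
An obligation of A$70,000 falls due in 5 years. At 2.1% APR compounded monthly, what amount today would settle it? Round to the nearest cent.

A$63,028.50

With 12 periods per year: i = 0.00175, n = 60.
Discount factor = (1+0.00175)^(−60) = 0.900407; PV = 70,000 × 0.900407 = 63,028.5003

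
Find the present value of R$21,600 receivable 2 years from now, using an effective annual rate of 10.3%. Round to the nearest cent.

PV = 21,600 / (1 + 0.103)^2 = 21,600 / 1.216609 = 17,754.2662

R$17,754.27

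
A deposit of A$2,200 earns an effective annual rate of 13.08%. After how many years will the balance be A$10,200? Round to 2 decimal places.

12.48 years

n = ln(10200/2200) / ln(1+0.1308) = ln(4.63636) / 0.122925 = 12.4786 years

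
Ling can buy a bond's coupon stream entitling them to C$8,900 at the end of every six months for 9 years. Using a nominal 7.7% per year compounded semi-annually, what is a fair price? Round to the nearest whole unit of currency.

C$114,054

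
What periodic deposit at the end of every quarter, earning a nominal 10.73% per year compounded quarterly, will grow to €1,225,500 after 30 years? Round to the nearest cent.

With 4 periods per year: i = 0.026825, n = 120.
FV-annuity factor = 856.093331; PMT = 1.2255e+06 / 856.093331 = 1,431.5028

€1,431.50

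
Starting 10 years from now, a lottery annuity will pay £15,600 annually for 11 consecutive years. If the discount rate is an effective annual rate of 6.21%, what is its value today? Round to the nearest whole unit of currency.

£70,777

Value one period before first payment (t=9): 15600 × [1 − (1+0.0621)^(−11)] / 0.0621 = 15600 × 7.802853 = 121,724.5065
PV₀ = 121,724.5065 / (1+0.0621)^9 = 121,724.5065 / 1.719843 = 70,776.5425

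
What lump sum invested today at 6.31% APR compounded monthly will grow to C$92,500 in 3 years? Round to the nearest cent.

C$76,585.26

Periodic rate i = 0.0631/12 = 0.00525833; n = 3 × 12 = 36 periods.
PV = 92,500 / (1 + 0.00525833)^36 = 92,500 / 1.207804 = 76,585.2583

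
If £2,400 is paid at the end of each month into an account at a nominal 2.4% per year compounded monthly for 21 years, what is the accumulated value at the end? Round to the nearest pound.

Periodic rate i = 0.024/12 = 0.002; n = 21 × 12 = 252 periods.
FV = 2400 × [(1+0.002)^252 − 1] / 0.002 = 2400 × 327.248199 = 785,395.6770

£785,396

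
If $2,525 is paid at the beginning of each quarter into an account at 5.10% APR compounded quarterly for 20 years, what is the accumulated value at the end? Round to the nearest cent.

$352,064.69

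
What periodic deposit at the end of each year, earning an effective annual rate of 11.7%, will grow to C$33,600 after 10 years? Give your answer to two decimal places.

PMT = 33600 / ( [(1+0.117)^10 − 1] / 0.117 ) = 33600 / 17.296167 = 1,942.6270

C$1,942.63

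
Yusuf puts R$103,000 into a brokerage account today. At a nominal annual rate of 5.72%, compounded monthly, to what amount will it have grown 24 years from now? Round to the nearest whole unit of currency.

R$405,154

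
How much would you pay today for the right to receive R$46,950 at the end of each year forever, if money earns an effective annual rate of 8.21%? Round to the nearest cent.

R$571,863.58

PV = C/r = 46950/0.0821 = 571,863.5810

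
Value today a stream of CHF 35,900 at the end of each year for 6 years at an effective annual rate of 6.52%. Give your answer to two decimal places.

PV = PMT · [1 − (1+i)^(−n)] / i = 35900 · 4.838000 = 173,684.1897

CHF 173,684.19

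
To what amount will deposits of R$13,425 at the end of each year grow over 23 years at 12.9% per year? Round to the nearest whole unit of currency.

R$1,591,381

FV = PMT · [(1+i)^n − 1] / i = 13425 · 118.538641 = 1,591,381.2542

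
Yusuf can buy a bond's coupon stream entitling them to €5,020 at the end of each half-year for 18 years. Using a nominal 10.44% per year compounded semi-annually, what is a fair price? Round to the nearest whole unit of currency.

i = 0.1044/2 = 0.0522 per half-year; n = 18·2 = 36.
Annuity factor a(36|0.0522) = 16.089544; PV = 5020 × 16.089544 = 80,769.5119

€80,770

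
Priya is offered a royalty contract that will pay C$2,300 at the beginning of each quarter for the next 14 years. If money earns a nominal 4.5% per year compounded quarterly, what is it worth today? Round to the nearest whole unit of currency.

With 4 periods per year: i = 0.01125, n = 56.
PV = 2300 × [1 − (1+0.01125)^(−56)] / 0.01125 × (1+i) = 2300 × 41.846115 = 96,246.0648
Payments are at the start of each period, so multiply by (1+i).

C$96,246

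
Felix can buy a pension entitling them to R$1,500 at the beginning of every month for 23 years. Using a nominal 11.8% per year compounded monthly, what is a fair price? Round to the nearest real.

R$143,698

Periodic rate i = 0.118/12 = 0.00983333; n = 23 × 12 = 276 periods.
PV = 1500 × [1 − (1+0.00983333)^(−276)] / 0.00983333 × (1+i) = 1500 × 95.798377 = 143,697.5653
Payments are at the start of each period, so multiply by (1+i).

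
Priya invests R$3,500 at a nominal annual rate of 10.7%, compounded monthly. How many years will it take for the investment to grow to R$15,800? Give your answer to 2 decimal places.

14.15 years

Periodic rate i = 0.107/12 = 0.00891667.
n = ln(15800/3500) / ln(1+0.00891667) = ln(4.51429) / 0.008877 = 169.7896 months
= 169.7896/12 years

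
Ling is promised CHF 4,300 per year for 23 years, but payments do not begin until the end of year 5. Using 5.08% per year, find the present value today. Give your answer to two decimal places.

PV at t=4 (ordinary 23-year annuity): 4300 × a(23|0.0508) = 4300 × 13.387443 = 57,566.0055
Discount back 4 years: 57,566.0055 × (1+0.0508)^(−4) = 57,566.0055 × 0.820200 = 47,215.6354

CHF 47,215.64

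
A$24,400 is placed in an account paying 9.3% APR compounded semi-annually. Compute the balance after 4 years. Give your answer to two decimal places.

With 2 periods per year: i = 0.0465, n = 8.
FV = PV·(1+i)^n = 24,400 × 1.438513 = 35,099.7229

A$35,099.72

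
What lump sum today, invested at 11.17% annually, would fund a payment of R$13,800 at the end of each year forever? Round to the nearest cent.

R$123,545.21

PV = PMT / i = 13800 / 0.1117 = 123,545.2104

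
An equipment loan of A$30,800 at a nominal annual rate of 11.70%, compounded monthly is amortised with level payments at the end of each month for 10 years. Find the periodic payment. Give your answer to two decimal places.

A$436.57

Periodic rate i = 0.117/12 = 0.00975; n = 10 × 12 = 120 periods.
PMT = 30800 / ( [1 − (1+0.00975)^(−120)] / 0.00975 ) = 30800 / 70.550691 = 436.5655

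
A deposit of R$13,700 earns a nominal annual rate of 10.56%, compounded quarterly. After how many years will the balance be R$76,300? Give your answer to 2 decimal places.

Periodic rate i = 0.1056/4 = 0.0264.
n = ln(76300/13700) / ln(1+0.0264) = ln(5.56934) / 0.026058 = 65.9033 quarters
= 65.9033/4 years

16.48 years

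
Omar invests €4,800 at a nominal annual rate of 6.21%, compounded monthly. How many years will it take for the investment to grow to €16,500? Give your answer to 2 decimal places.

19.93 years

Periodic rate i = 0.0621/12 = 0.005175.
(1+i)^n = 16500/4800 = 3.43750, so n = ln 3.43750 / ln 1.00517 = 239.2148 months
= 239.2148/12 years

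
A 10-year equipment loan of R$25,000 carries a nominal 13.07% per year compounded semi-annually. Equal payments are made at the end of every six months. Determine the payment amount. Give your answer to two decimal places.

i = 0.1307/2 = 0.06535 per half-year; n = 10·2 = 20.
Annuity-PV factor = 10.987940; PMT = 25000 / 10.987940 = 2,275.2217

R$2,275.22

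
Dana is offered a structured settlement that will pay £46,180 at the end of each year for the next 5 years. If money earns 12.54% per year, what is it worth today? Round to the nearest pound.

Annuity factor a(5|0.1254) = 3.557070; PV = 46180 × 3.557070 = 164,265.4755

£164,265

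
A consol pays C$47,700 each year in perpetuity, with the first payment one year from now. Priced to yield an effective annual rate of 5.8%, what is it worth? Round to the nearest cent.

PV = C/r = 47700/0.058 = 822,413.7931

C$822,413.79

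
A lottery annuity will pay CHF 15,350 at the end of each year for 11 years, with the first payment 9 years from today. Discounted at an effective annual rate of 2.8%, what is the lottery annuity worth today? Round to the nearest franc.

Value one period before first payment (t=8): 15350 × [1 − (1+0.028)^(−11)] / 0.028 = 15350 × 9.355967 = 143,614.0912
PV₀ = 143,614.0912 / (1+0.028)^8 = 143,614.0912 / 1.247225 = 115,146.8700

CHF 115,147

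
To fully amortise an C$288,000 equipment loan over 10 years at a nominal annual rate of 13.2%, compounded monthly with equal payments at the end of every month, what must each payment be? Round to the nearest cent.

C$4,334.19

With 12 periods per year: i = 0.011, n = 120.
PMT = 288000 / ( [1 − (1+0.011)^(−120)] / 0.011 ) = 288000 / 66.448404 = 4,334.1899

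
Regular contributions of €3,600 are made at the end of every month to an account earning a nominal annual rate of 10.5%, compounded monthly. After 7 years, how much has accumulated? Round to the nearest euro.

€443,860

With 12 periods per year: i = 0.00875, n = 84.
Accumulation factor s(84|0.00875) = 123.294329; FV = 3600 × 123.294329 = 443,859.5828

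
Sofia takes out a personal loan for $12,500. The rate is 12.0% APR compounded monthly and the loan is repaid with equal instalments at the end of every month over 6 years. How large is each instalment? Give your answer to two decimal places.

$244.38

i = 0.12/12 = 0.01 per month; n = 6·12 = 72.
Annuity-PV factor = 51.150391; PMT = 12500 / 51.150391 = 244.3774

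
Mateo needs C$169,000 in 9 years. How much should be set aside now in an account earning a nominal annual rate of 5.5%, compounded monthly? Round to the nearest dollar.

With 12 periods per year: i = 0.00458333, n = 108.
PV = FV·(1+i)^(−n) = 169,000 × 0.610261 = 103,134.0538

C$103,134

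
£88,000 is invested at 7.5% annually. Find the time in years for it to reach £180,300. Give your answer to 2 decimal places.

9.92 years

(1+i)^n = 180300/88000 = 2.04886, so n = ln 2.04886 / ln 1.075 = 9.9181 years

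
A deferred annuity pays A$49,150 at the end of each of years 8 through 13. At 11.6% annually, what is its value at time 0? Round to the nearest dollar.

PV at t=7 (ordinary 6-year annuity): 49150 × a(6|0.116) = 49150 × 4.158409 = 204,385.8218
Discount back 7 years: 204,385.8218 × (1+0.116)^(−7) = 204,385.8218 × 0.463821 = 94,798.4865

A$94,798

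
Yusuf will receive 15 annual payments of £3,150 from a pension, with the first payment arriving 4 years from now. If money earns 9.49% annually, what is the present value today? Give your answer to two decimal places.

Value one period before first payment (t=3): 3150 × [1 − (1+0.0949)^(−15)] / 0.0949 = 3150 × 7.832721 = 24,673.0717
Discount back 3 years: 24,673.0717 × (1+0.0949)^(−3) = 24,673.0717 × 0.761863 = 18,797.4896

£18,797.49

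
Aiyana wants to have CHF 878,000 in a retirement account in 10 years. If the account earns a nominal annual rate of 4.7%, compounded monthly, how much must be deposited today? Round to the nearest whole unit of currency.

CHF 549,256

i = 0.047/12 = 0.00391667 per month; n = 10·12 = 120.
Discount factor = (1+0.00391667)^(−120) = 0.625576; PV = 878,000 × 0.625576 = 549,255.9884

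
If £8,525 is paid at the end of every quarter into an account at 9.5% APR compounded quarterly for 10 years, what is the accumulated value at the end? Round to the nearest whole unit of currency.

£558,936

Periodic rate i = 0.095/4 = 0.02375; n = 10 × 4 = 40 periods.
Accumulation factor s(40|0.02375) = 65.564306; FV = 8525 × 65.564306 = 558,935.7119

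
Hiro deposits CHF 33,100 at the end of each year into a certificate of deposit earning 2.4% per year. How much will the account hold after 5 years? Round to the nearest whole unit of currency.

FV = PMT · [(1+i)^n − 1] / i = 33100 · 5.245829 = 173,636.9549

CHF 173,637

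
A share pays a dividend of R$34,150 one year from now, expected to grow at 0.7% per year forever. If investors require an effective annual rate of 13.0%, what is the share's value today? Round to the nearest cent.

R$277,642.28

PV = PMT / (i − g) = 34150 / (0.13 − 0.007) = 34150 / 0.123000 = 277,642.2764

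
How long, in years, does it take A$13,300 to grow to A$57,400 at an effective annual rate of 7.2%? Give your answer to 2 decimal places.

21.03 years

n = ln(57400/13300) / ln(1+0.072) = ln(4.31579) / 0.069526 = 21.0321 years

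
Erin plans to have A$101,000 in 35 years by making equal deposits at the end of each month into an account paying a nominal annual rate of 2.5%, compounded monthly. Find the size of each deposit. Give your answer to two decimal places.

A$150.65

Periodic rate i = 0.025/12 = 0.00208333; n = 35 × 12 = 420 periods.
FV-annuity factor = 670.412565; PMT = 101000 / 670.412565 = 150.6535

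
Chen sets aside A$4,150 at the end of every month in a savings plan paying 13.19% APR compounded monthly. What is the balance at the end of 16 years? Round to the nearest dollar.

With 12 periods per year: i = 0.0109917, n = 192.
Accumulation factor s(192|0.0109917) = 651.136646; FV = 4150 × 651.136646 = 2,702,217.0789

A$2,702,217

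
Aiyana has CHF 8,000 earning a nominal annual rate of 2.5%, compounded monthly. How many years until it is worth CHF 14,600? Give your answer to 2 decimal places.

Periodic rate i = 0.025/12 = 0.00208333.
n = ln(14600/8000) / ln(1+0.00208333) = ln(1.82500) / 0.002081 = 289.0591 months
= 289.0591/12 years

24.09 years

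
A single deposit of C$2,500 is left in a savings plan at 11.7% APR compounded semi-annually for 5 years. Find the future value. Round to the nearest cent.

Periodic rate i = 0.117/2 = 0.0585; n = 5 × 2 = 10 periods.
FV = 2,500 × (1 + 0.0585)^10 = 4,414.1657

C$4,414.17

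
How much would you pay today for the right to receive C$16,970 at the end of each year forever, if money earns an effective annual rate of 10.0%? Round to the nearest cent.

C$169,700.00

PV = C/r = 16970/0.1 = 169,700.0000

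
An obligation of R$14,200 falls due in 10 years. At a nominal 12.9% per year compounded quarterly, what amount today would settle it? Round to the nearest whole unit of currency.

R$3,989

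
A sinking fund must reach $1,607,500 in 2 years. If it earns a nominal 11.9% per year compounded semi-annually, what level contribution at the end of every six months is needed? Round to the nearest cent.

$367,733.55

Periodic rate i = 0.119/2 = 0.0595; n = 2 × 2 = 4 periods.
PMT = 1.6075e+06 / ( [(1+0.0595)^4 − 1] / 0.0595 ) = 1.6075e+06 / 4.371372 = 367,733.5469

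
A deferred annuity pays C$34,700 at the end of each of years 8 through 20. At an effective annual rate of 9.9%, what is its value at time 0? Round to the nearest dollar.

C$127,957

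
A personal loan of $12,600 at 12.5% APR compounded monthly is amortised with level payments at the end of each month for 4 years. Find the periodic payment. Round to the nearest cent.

Periodic rate i = 0.125/12 = 0.0104167; n = 4 × 12 = 48 periods.
PMT = 12600 / ( [1 − (1+0.0104167)^(−48)] / 0.0104167 ) = 12600 / 37.622274 = 334.9080

$334.91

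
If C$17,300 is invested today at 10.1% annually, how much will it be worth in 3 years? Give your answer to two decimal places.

FV = PV·(1+i)^n = 17,300 × 1.334633 = 23,089.1561

C$23,089.16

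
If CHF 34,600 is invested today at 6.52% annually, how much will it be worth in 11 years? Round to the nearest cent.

CHF 69,313.66

34,600 × (1+0.0652)^11 = 34,600 × 2.003285 = 69,313.6604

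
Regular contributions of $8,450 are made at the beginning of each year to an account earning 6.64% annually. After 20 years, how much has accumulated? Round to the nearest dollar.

FV = 8450 × [(1+0.0664)^20 − 1] / 0.0664 × (1+i) = 8450 × 42.036903 = 355,211.8326
Payments are at the start of each period, so multiply by (1+i).

$355,212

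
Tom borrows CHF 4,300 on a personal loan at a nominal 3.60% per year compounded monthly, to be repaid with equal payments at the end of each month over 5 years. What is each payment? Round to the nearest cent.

CHF 78.42

Periodic rate i = 0.036/12 = 0.003; n = 5 × 12 = 60 periods.
PMT = 4300 / ( [1 − (1+0.003)^(−60)] / 0.003 ) = 4300 / 54.834895 = 78.4172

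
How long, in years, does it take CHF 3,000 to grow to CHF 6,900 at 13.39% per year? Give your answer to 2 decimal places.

n = ln(6900/3000) / ln(1+0.1339) = ln(2.30000) / 0.125663 = 6.6281 years

6.63 years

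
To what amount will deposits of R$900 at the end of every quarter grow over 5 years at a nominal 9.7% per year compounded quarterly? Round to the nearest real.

R$22,817

With 4 periods per year: i = 0.02425, n = 20.
Accumulation factor s(20|0.02425) = 25.352686; FV = 900 × 25.352686 = 22,817.4178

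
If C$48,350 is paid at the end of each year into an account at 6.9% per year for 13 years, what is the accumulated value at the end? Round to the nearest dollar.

FV = 48350 × [(1+0.069)^13 − 1] / 0.069 = 48350 × 20.010582 = 967,511.6178

C$967,512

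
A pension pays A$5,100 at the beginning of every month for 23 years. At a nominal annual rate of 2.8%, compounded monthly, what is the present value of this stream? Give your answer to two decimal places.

A$1,039,362.62

With 12 periods per year: i = 0.00233333, n = 276.
PV = 5100 × [1 − (1+0.00233333)^(−276)] / 0.00233333 × (1+i) = 5100 × 203.796593 = 1,039,362.6235
(Beginning-of-period payments → annuity-due factor ×(1+i).)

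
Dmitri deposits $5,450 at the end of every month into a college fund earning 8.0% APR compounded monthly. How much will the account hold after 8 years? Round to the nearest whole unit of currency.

i = 0.08/12 = 0.00666667 per month; n = 8·12 = 96.
FV = 5450 × [(1+0.00666667)^96 − 1] / 0.00666667 = 5450 × 133.868583 = 729,583.7773

$729,584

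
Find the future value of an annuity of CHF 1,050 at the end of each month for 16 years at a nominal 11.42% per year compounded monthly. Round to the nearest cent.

With 12 periods per year: i = 0.00951667, n = 192.
FV = 1050 × [(1+0.00951667)^192 − 1] / 0.00951667 = 1050 × 542.519736 = 569,645.7230

CHF 569,645.72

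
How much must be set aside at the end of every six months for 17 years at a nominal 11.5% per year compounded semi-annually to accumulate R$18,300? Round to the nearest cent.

With 2 periods per year: i = 0.0575, n = 34.
FV-annuity factor = 98.985102; PMT = 18300 / 98.985102 = 184.8763

R$184.88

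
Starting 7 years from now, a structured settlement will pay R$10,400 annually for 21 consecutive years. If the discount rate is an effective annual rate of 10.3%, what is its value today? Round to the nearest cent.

R$48,915.83

PV at t=6 (ordinary 21-year annuity): 10400 × a(21|0.103) = 10400 × 8.469722 = 88,085.1044
PV₀ = 88,085.1044 / (1+0.103)^6 = 88,085.1044 / 1.800749 = 48,915.8268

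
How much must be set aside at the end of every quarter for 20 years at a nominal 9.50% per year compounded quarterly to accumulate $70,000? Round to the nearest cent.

$300.14

i = 0.095/4 = 0.02375 per quarter; n = 20·4 = 80.
PMT = 70000 / ( [(1+0.02375)^80 − 1] / 0.02375 ) = 70000 / 233.222222 = 300.1429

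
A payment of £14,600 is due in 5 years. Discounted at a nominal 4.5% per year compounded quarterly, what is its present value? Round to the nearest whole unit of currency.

£11,673

i = 0.045/4 = 0.01125 per quarter; n = 5·4 = 20.
PV = FV·(1+i)^(−n) = 14,600 × 0.799520 = 11,672.9913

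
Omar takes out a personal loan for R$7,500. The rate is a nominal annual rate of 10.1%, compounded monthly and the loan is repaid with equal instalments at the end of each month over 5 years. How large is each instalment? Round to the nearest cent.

With 12 periods per year: i = 0.00841667, n = 60.
Annuity-PV factor = 46.956553; PMT = 7500 / 46.956553 = 159.7221

R$159.72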